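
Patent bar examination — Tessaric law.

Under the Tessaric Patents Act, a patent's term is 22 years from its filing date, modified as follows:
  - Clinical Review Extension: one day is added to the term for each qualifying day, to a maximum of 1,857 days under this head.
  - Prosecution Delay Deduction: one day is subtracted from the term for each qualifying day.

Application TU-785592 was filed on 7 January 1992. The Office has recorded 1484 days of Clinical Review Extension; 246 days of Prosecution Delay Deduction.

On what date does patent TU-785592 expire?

May 29, 2017

Base term: filing date + 22 years → 7 January 2014.
Clinical Review Extension: 1484 days (within the 1857-day cap) → +1484 days → 30 January 2018.
Prosecution Delay Deduction: −246 days → 29 May 2017.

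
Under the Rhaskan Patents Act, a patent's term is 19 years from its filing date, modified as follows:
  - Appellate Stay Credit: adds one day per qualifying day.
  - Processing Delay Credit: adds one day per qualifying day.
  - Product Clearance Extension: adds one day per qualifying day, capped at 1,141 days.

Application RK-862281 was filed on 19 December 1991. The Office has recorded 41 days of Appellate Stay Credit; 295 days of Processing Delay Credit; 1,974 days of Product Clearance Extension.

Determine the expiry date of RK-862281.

Base term: filing date + 19 years → 19 December 2010.
Appellate Stay Credit: +41 days → 29 January 2011.
Processing Delay Credit: +295 days → 20 November 2011.
Product Clearance Extension: 1974 days claimed exceeds the 1141-day cap, so +1141 days → 4 January 2015.

2015-01-04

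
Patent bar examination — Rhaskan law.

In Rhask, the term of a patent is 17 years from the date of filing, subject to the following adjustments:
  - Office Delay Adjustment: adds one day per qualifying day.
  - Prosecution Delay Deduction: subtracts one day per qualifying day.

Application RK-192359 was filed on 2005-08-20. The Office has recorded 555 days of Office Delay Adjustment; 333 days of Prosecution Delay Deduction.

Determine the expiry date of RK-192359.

Base term: filing date + 17 years → 20 August 2022.
Office Delay Adjustment: +555 days → 26 February 2024.
Prosecution Delay Deduction: −333 days → 30 March 2023.

2023-03-30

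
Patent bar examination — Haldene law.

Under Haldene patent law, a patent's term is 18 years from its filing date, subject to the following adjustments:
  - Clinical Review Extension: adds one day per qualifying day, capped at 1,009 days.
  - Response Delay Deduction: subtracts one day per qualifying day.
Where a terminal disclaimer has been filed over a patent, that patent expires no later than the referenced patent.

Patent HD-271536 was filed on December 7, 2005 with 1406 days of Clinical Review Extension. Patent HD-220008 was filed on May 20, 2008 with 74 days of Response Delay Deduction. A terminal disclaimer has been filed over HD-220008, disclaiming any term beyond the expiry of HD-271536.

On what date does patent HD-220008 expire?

2026-03-07

Natural term of HD-220008:
  Base: filing + 18 years → 20 May 2026.
  Response Delay Deduction: −74 days → 7 March 2026.
Expiry of referenced patent HD-271536:
  Base: filing + 18 years → 7 December 2023.
  Clinical Review Extension: 1406 days claimed exceeds the 1009-day cap, so +1009 days → 11 September 2026.
Terminal disclaimer: HD-220008 expires on the earlier of 7 March 2026 and 11 September 2026.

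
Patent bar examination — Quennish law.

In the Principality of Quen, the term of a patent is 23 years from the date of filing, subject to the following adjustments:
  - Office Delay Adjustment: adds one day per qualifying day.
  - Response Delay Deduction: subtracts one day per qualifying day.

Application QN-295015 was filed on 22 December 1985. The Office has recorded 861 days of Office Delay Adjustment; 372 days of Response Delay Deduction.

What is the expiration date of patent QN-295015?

Base term: filing date + 23 years → 22 December 2008.
Office Delay Adjustment: +861 days → 2 May 2011.
Response Delay Deduction: −372 days → 25 April 2010.

2010-04-25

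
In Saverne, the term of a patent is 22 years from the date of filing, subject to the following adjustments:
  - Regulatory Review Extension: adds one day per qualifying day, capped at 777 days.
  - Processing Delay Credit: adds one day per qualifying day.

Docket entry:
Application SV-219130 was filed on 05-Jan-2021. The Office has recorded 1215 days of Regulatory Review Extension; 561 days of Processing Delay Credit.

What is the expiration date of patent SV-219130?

Base term: filing date + 22 years → 5 January 2043.
Regulatory Review Extension: 1215 days claimed exceeds the 777-day cap, so +777 days → 20 February 2045.
Processing Delay Credit: +561 days → 4 September 2046.

September 4, 2046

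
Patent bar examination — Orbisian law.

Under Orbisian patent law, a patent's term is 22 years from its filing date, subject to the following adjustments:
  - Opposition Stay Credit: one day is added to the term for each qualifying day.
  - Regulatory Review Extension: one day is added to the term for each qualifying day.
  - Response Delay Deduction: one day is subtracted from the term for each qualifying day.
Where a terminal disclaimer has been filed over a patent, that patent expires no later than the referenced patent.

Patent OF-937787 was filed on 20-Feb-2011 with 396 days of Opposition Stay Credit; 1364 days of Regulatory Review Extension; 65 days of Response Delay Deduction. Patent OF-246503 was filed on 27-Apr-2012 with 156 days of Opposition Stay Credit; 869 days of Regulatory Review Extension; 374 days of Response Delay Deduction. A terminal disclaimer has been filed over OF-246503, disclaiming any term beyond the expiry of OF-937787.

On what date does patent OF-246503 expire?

February 7, 2036

Natural term of OF-246503:
  Base: filing + 22 years → 27 April 2034.
  Opposition Stay Credit: +156 days → 30 September 2034.
  Regulatory Review Extension: +869 days → 15 February 2037.
  Response Delay Deduction: −374 days → 7 February 2036.
Expiry of referenced patent OF-937787:
  Base: filing + 22 years → 20 February 2033.
  Opposition Stay Credit: +396 days → 23 March 2034.
  Regulatory Review Extension: +1364 days → 16 December 2037.
  Response Delay Deduction: −65 days → 12 October 2037.
Terminal disclaimer: OF-246503 expires on the earlier of 7 February 2036 and 12 October 2037.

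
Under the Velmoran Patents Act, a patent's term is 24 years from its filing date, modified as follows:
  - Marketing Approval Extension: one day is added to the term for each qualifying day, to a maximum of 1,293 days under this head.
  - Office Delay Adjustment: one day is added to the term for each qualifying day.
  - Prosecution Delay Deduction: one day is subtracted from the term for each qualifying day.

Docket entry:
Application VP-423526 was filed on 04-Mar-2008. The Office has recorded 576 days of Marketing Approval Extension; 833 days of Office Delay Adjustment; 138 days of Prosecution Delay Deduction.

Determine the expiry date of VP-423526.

August 27, 2035

Base term: filing date + 24 years → 4 March 2032.
Marketing Approval Extension: 576 days (within the 1293-day cap) → +576 days → 1 October 2033.
Office Delay Adjustment: +833 days → 12 January 2036.
Prosecution Delay Deduction: −138 days → 27 August 2035.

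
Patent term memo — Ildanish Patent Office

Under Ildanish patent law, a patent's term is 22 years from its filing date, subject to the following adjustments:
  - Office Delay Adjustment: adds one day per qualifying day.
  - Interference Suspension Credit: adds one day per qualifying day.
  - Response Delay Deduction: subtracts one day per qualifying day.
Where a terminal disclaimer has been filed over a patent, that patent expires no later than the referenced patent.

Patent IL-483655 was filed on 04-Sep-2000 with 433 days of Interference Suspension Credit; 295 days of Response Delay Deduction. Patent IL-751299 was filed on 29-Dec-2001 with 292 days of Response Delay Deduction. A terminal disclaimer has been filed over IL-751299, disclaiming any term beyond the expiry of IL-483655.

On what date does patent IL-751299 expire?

2023-01-20

Natural term of IL-751299:
  Base: filing + 22 years → 29 December 2023.
  Response Delay Deduction: −292 days → 12 March 2023.
Expiry of referenced patent IL-483655:
  Base: filing + 22 years → 4 September 2022.
  Interference Suspension Credit: +433 days → 11 November 2023.
  Response Delay Deduction: −295 days → 20 January 2023.
Terminal disclaimer: IL-751299 expires on the earlier of 12 March 2023 and 20 January 2023.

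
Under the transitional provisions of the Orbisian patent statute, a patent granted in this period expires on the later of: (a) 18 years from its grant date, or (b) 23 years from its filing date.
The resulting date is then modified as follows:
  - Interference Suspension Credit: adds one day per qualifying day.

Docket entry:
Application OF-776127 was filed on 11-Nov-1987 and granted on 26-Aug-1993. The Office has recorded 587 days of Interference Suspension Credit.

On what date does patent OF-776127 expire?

2013-04-04

(a) grant + 18 years → 26 August 2011.
(b) filing + 23 years → 11 November 2010.
Later of the two: 26 August 2011.
Interference Suspension Credit: +587 days → 4 April 2013.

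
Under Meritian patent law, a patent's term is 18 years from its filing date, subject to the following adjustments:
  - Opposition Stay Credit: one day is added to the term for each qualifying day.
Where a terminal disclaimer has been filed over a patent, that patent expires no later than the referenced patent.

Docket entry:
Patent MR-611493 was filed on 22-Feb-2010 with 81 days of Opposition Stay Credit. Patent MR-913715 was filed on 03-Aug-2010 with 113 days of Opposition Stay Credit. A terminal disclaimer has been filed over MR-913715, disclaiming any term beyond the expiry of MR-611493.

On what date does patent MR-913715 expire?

Natural term of MR-913715:
  Base: filing + 18 years → 3 August 2028.
  Opposition Stay Credit: +113 days → 24 November 2028.
Expiry of referenced patent MR-611493:
  Base: filing + 18 years → 22 February 2028.
  Opposition Stay Credit: +81 days → 13 May 2028.
Terminal disclaimer: MR-913715 expires on the earlier of 24 November 2028 and 13 May 2028.

2028-05-13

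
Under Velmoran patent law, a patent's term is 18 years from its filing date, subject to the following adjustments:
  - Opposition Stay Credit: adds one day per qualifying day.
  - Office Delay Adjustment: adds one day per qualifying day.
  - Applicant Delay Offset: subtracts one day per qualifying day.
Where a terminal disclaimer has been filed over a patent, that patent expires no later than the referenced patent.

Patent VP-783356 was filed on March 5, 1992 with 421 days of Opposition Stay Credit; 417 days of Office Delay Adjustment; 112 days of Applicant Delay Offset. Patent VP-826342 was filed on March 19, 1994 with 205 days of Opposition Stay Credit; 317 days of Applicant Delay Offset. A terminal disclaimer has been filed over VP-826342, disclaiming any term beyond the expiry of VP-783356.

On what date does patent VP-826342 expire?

Natural term of VP-826342:
  Base: filing + 18 years → 19 March 2012.
  Opposition Stay Credit: +205 days → 10 October 2012.
  Applicant Delay Offset: −317 days → 28 November 2011.
Expiry of referenced patent VP-783356:
  Base: filing + 18 years → 5 March 2010.
  Opposition Stay Credit: +421 days → 30 April 2011.
  Office Delay Adjustment: +417 days → 20 June 2012.
  Applicant Delay Offset: −112 days → 29 February 2012.
Terminal disclaimer: VP-826342 expires on the earlier of 28 November 2011 and 29 February 2012.

2011-11-28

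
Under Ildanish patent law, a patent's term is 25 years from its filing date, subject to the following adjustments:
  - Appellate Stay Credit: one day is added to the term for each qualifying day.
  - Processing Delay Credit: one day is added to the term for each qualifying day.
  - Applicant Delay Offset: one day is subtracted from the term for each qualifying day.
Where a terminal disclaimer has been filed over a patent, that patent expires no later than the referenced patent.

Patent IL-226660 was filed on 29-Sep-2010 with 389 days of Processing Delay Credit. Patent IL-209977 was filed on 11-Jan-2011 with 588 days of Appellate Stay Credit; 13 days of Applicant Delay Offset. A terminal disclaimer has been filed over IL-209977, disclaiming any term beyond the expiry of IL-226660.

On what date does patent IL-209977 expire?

Natural term of IL-209977:
  Base: filing + 25 years → 11 January 2036.
  Appellate Stay Credit: +588 days → 21 August 2037.
  Applicant Delay Offset: −13 days → 8 August 2037.
Expiry of referenced patent IL-226660:
  Base: filing + 25 years → 29 September 2035.
  Processing Delay Credit: +389 days → 22 October 2036.
Terminal disclaimer: IL-209977 expires on the earlier of 8 August 2037 and 22 October 2036.

2036-10-22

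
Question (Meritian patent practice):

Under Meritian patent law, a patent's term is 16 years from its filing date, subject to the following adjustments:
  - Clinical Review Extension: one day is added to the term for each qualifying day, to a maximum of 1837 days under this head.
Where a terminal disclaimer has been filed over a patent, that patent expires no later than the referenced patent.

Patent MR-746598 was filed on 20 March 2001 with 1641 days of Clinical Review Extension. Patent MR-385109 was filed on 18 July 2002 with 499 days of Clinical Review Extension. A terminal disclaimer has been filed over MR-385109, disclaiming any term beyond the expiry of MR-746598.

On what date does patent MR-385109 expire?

2019-11-29

Natural term of MR-385109:
  Base: filing + 16 years → 18 July 2018.
  Clinical Review Extension: 499 days (within the 1837-day cap) → +499 days → 29 November 2019.
Expiry of referenced patent MR-746598:
  Base: filing + 16 years → 20 March 2017.
  Clinical Review Extension: 1641 days (within the 1837-day cap) → +1641 days → 16 September 2021.
Terminal disclaimer: MR-385109 expires on the earlier of 29 November 2019 and 16 September 2021.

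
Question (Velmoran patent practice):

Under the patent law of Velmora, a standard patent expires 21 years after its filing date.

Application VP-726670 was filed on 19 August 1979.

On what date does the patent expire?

Filing date + 21 years → 19 August 2000.

August 19, 2000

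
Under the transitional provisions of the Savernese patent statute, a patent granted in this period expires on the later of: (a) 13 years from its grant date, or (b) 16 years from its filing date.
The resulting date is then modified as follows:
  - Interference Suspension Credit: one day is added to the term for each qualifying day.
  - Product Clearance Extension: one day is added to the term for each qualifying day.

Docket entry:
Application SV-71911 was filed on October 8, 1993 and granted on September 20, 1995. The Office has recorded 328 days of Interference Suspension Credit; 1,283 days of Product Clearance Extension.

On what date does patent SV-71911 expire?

(a) grant + 13 years → 20 September 2008.
(b) filing + 16 years → 8 October 2009.
Later of the two: 8 October 2009.
Interference Suspension Credit: +328 days → 1 September 2010.
Product Clearance Extension: +1283 days → 7 March 2014.

2014-03-07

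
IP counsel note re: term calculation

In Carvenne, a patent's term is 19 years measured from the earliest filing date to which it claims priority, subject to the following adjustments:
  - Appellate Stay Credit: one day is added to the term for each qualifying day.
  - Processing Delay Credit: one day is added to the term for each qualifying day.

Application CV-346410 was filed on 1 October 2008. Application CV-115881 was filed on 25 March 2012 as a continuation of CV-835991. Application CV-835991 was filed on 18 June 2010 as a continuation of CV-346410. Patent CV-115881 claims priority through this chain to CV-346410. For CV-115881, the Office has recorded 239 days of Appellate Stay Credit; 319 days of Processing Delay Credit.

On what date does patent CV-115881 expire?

Earliest priority filing: 1 October 2008.
Base term: 1 October 2008 + 19 years → 1 October 2027.
Appellate Stay Credit: +239 days → 27 May 2028.
Processing Delay Credit: +319 days → 11 April 2029.

2029-04-11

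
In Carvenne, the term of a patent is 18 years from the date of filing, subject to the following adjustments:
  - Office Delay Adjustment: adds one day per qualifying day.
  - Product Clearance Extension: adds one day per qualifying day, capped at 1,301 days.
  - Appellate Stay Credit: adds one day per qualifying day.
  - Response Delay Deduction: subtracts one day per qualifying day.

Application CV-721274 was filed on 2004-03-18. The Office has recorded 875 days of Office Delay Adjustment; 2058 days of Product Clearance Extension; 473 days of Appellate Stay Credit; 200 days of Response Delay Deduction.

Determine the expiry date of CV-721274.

November 30, 2028

Base term: filing date + 18 years → 18 March 2022.
Office Delay Adjustment: +875 days → 9 August 2024.
Product Clearance Extension: 2058 days claimed exceeds the 1301-day cap, so +1301 days → 2 March 2028.
Appellate Stay Credit: +473 days → 18 June 2029.
Response Delay Deduction: −200 days → 30 November 2028.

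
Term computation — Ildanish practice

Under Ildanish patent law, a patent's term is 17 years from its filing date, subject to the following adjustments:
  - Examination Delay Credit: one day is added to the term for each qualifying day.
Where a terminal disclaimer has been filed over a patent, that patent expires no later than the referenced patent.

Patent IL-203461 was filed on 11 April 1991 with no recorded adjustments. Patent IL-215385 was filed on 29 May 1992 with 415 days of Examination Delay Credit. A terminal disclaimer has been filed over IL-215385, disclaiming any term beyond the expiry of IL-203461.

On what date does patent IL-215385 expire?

Natural term of IL-215385:
  Base: filing + 17 years → 29 May 2009.
  Examination Delay Credit: +415 days → 18 July 2010.
Expiry of referenced patent IL-203461:
  Base: filing + 17 years → 11 April 2008.
Terminal disclaimer: IL-215385 expires on the earlier of 18 July 2010 and 11 April 2008.

April 11, 2008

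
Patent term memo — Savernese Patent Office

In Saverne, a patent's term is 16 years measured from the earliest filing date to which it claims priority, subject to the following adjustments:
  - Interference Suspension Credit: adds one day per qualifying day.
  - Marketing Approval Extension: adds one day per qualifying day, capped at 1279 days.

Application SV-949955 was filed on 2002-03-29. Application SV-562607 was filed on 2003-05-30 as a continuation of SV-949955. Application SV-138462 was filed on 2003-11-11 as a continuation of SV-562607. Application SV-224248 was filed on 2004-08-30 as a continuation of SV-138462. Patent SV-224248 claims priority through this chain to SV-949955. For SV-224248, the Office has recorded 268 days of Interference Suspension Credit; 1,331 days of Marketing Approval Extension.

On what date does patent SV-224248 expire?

2022-06-23

Earliest priority filing: 29 March 2002.
Base term: 29 March 2002 + 16 years → 29 March 2018.
Interference Suspension Credit: +268 days → 22 December 2018.
Marketing Approval Extension: 1331 days claimed exceeds the 1279-day cap, so +1279 days → 23 June 2022.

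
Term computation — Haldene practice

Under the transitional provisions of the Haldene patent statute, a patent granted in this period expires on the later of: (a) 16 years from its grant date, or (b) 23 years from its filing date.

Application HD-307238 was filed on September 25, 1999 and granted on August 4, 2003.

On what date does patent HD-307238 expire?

(a) grant + 16 years → 4 August 2019.
(b) filing + 23 years → 25 September 2022.
Later of the two: 25 September 2022.

September 25, 2022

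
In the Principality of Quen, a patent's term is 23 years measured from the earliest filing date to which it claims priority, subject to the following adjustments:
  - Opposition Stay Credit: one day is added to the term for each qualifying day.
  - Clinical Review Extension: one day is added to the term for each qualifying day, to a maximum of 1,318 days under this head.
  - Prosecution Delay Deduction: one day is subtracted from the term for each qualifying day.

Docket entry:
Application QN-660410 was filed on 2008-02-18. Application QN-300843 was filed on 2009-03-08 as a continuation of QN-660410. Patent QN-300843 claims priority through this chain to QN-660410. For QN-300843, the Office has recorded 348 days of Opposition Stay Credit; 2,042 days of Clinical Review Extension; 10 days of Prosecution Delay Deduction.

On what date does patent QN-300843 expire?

Earliest priority filing: 18 February 2008.
Base term: 18 February 2008 + 23 years → 18 February 2031.
Opposition Stay Credit: +348 days → 1 February 2032.
Clinical Review Extension: 2042 days claimed exceeds the 1318-day cap, so +1318 days → 11 September 2035.
Prosecution Delay Deduction: −10 days → 1 September 2035.

2035-09-01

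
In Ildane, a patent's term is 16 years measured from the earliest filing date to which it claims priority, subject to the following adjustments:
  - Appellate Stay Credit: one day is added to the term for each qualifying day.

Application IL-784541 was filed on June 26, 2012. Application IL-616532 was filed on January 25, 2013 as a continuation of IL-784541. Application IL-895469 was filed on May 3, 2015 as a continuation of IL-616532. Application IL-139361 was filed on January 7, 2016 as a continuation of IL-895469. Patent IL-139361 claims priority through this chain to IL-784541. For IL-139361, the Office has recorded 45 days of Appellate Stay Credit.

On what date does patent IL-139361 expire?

August 10, 2028

Earliest priority filing: 26 June 2012.
Base term: 26 June 2012 + 16 years → 26 June 2028.
Appellate Stay Credit: +45 days → 10 August 2028.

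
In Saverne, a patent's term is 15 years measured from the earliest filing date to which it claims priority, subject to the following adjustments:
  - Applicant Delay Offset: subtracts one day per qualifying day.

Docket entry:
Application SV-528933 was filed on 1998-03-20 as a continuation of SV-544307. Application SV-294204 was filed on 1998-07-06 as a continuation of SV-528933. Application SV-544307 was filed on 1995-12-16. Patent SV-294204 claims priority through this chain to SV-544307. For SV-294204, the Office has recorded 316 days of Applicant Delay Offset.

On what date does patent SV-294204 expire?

Earliest priority filing: 16 December 1995.
Base term: 16 December 1995 + 15 years → 16 December 2010.
Applicant Delay Offset: −316 days → 3 February 2010.

2010-02-03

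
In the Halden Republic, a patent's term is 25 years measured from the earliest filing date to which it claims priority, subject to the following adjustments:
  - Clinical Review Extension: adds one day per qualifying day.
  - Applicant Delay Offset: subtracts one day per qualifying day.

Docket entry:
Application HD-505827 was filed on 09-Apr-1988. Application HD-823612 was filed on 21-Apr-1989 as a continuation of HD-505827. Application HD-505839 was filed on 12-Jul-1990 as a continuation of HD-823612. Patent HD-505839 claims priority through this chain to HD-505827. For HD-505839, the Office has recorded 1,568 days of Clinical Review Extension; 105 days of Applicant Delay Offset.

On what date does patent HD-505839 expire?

Earliest priority filing: 9 April 1988.
Base term: 9 April 1988 + 25 years → 9 April 2013.
Clinical Review Extension: +1568 days → 25 July 2017.
Applicant Delay Offset: −105 days → 11 April 2017.

April 11, 2017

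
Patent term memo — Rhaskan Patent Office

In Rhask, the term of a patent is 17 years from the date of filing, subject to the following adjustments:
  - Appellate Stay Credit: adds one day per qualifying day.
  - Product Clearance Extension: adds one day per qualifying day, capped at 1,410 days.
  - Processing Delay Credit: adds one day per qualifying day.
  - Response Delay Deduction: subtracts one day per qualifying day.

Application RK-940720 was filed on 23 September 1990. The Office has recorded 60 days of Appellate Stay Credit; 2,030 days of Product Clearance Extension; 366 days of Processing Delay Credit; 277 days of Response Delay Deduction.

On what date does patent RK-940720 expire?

December 30, 2011

Base term: filing date + 17 years → 23 September 2007.
Appellate Stay Credit: +60 days → 22 November 2007.
Product Clearance Extension: 2030 days claimed exceeds the 1410-day cap, so +1410 days → 2 October 2011.
Processing Delay Credit: +366 days → 2 October 2012.
Response Delay Deduction: −277 days → 30 December 2011.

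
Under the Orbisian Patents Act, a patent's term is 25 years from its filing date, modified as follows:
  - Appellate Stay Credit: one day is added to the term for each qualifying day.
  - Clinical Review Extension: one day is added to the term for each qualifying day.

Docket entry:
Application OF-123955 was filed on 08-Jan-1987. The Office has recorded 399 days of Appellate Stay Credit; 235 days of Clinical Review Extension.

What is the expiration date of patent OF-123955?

Base term: filing date + 25 years → 8 January 2012.
Appellate Stay Credit: +399 days → 10 February 2013.
Clinical Review Extension: +235 days → 3 October 2013.

October 3, 2013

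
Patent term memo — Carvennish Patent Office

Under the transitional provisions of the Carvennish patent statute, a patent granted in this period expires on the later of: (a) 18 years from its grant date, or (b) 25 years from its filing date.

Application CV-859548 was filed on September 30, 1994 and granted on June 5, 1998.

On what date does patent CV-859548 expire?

2019-09-30

(a) grant + 18 years → 5 June 2016.
(b) filing + 25 years → 30 September 2019.
Later of the two: 30 September 2019.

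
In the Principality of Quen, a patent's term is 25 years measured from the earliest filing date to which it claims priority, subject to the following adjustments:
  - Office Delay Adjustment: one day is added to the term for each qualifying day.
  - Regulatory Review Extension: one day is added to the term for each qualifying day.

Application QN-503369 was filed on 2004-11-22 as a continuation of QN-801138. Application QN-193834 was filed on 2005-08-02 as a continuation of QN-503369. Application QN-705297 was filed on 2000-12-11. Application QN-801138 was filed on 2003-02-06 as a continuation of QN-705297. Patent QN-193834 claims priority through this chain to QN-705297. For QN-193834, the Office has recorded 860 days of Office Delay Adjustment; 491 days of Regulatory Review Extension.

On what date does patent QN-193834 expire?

Earliest priority filing: 11 December 2000.
Base term: 11 December 2000 + 25 years → 11 December 2025.
Office Delay Adjustment: +860 days → 19 April 2028.
Regulatory Review Extension: +491 days → 23 August 2029.

August 23, 2029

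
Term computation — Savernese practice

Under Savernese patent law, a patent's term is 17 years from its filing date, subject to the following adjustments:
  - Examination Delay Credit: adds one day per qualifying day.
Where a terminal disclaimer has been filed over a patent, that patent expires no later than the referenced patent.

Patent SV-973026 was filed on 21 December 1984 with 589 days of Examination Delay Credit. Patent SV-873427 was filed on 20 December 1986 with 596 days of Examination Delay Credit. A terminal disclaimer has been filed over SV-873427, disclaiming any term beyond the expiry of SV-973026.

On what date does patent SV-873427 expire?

Natural term of SV-873427:
  Base: filing + 17 years → 20 December 2003.
  Examination Delay Credit: +596 days → 7 August 2005.
Expiry of referenced patent SV-973026:
  Base: filing + 17 years → 21 December 2001.
  Examination Delay Credit: +589 days → 2 August 2003.
Terminal disclaimer: SV-873427 expires on the earlier of 7 August 2005 and 2 August 2003.

August 2, 2003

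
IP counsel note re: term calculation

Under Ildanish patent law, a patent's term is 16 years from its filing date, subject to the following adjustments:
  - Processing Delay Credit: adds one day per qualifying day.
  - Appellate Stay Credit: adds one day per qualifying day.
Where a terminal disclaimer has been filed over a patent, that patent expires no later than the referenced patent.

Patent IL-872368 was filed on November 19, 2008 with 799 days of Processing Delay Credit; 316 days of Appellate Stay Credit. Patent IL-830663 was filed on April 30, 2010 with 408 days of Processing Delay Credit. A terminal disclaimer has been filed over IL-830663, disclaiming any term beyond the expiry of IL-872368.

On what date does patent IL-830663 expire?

2027-06-12

Natural term of IL-830663:
  Base: filing + 16 years → 30 April 2026.
  Processing Delay Credit: +408 days → 12 June 2027.
Expiry of referenced patent IL-872368:
  Base: filing + 16 years → 19 November 2024.
  Processing Delay Credit: +799 days → 27 January 2027.
  Appellate Stay Credit: +316 days → 9 December 2027.
Terminal disclaimer: IL-830663 expires on the earlier of 12 June 2027 and 9 December 2027.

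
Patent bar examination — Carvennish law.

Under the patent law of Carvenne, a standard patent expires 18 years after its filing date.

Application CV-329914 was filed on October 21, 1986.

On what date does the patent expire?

Filing date + 18 years → 21 October 2004.

October 21, 2004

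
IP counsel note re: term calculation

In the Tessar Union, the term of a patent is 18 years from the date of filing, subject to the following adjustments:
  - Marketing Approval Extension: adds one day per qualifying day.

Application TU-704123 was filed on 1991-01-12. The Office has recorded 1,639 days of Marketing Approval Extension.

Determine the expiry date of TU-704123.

Base term: filing date + 18 years → 12 January 2009.
Marketing Approval Extension: +1639 days → 9 July 2013.

July 9, 2013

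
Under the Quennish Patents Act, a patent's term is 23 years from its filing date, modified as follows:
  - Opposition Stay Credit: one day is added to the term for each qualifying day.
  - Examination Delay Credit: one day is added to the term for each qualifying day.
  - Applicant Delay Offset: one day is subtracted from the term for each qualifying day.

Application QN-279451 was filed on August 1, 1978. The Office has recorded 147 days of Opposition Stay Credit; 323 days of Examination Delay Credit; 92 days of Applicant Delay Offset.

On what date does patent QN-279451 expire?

2002-08-14

Base term: filing date + 23 years → 1 August 2001.
Opposition Stay Credit: +147 days → 26 December 2001.
Examination Delay Credit: +323 days → 14 November 2002.
Applicant Delay Offset: −92 days → 14 August 2002.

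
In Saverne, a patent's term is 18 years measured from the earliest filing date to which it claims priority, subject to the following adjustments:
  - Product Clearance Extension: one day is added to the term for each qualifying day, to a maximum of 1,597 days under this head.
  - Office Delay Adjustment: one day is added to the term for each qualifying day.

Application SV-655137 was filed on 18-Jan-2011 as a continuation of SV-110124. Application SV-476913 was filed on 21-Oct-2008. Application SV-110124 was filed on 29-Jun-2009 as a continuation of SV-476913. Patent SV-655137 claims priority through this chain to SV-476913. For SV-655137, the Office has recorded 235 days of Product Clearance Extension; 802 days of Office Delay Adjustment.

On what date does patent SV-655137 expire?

Earliest priority filing: 21 October 2008.
Base term: 21 October 2008 + 18 years → 21 October 2026.
Product Clearance Extension: 235 days (within the 1597-day cap) → +235 days → 13 June 2027.
Office Delay Adjustment: +802 days → 23 August 2029.

August 23, 2029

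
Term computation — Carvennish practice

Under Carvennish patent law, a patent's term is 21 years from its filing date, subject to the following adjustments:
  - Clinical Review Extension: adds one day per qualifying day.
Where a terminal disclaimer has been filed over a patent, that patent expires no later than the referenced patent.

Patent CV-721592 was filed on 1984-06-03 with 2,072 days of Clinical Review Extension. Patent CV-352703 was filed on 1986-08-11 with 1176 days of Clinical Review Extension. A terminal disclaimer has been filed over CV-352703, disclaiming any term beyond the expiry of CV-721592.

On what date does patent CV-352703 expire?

Natural term of CV-352703:
  Base: filing + 21 years → 11 August 2007.
  Clinical Review Extension: +1176 days → 30 October 2010.
Expiry of referenced patent CV-721592:
  Base: filing + 21 years → 3 June 2005.
  Clinical Review Extension: +2072 days → 4 February 2011.
Terminal disclaimer: CV-352703 expires on the earlier of 30 October 2010 and 4 February 2011.

October 30, 2010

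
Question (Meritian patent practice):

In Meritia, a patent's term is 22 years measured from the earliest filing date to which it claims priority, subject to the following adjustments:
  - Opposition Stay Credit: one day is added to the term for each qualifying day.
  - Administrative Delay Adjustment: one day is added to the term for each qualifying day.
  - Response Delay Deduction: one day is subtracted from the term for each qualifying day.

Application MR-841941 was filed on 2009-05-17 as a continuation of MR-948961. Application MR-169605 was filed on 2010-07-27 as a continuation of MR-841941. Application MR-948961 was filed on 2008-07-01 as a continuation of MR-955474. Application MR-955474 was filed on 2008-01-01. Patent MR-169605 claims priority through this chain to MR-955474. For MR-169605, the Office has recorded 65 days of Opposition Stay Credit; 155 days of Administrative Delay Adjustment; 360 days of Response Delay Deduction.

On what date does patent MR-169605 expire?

Earliest priority filing: 1 January 2008.
Base term: 1 January 2008 + 22 years → 1 January 2030.
Opposition Stay Credit: +65 days → 7 March 2030.
Administrative Delay Adjustment: +155 days → 9 August 2030.
Response Delay Deduction: −360 days → 14 August 2029.

2029-08-14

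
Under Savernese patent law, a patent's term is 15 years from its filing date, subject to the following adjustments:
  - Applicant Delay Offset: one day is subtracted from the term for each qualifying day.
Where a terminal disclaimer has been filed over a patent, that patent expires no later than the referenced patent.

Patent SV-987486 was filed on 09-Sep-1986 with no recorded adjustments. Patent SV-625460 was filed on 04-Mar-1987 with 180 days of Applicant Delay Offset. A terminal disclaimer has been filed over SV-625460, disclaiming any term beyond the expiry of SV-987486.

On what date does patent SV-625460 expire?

Natural term of SV-625460:
  Base: filing + 15 years → 4 March 2002.
  Applicant Delay Offset: −180 days → 5 September 2001.
Expiry of referenced patent SV-987486:
  Base: filing + 15 years → 9 September 2001.
Terminal disclaimer: SV-625460 expires on the earlier of 5 September 2001 and 9 September 2001.

September 5, 2001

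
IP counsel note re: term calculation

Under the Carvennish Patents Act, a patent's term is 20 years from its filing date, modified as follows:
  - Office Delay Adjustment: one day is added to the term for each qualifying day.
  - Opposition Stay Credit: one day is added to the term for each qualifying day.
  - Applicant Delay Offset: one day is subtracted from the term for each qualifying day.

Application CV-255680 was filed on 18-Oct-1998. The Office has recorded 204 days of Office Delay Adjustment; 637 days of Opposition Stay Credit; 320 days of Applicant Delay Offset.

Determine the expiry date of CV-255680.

2020-03-22

Base term: filing date + 20 years → 18 October 2018.
Office Delay Adjustment: +204 days → 10 May 2019.
Opposition Stay Credit: +637 days → 5 February 2021.
Applicant Delay Offset: −320 days → 22 March 2020.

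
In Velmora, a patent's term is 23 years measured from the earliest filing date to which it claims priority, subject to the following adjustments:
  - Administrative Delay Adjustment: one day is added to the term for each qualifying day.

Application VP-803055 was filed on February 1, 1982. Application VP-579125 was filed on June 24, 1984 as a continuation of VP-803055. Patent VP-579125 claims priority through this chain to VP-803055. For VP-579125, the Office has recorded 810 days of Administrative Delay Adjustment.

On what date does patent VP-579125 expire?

April 22, 2007

Earliest priority filing: 1 February 1982.
Base term: 1 February 1982 + 23 years → 1 February 2005.
Administrative Delay Adjustment: +810 days → 22 April 2007.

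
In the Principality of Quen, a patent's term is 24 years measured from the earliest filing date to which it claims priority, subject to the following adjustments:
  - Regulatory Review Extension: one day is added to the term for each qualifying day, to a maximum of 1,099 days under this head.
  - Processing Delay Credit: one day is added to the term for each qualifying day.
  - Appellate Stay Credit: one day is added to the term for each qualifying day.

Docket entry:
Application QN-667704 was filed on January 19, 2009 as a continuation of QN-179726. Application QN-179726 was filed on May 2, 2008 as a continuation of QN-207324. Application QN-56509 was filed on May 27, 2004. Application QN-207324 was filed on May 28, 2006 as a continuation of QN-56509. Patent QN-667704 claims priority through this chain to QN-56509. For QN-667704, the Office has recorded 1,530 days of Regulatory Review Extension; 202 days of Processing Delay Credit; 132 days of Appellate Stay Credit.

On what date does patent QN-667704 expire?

April 29, 2032

Earliest priority filing: 27 May 2004.
Base term: 27 May 2004 + 24 years → 27 May 2028.
Regulatory Review Extension: 1530 days claimed exceeds the 1099-day cap, so +1099 days → 31 May 2031.
Processing Delay Credit: +202 days → 19 December 2031.
Appellate Stay Credit: +132 days → 29 April 2032.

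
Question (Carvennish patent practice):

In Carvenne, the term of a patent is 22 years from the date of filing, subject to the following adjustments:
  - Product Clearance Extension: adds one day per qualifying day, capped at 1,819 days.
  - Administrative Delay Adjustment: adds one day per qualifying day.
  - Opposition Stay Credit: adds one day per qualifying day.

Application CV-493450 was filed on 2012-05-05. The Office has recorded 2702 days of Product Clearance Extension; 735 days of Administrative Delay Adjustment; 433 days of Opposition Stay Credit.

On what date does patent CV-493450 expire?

July 9, 2042

Base term: filing date + 22 years → 5 May 2034.
Product Clearance Extension: 2702 days claimed exceeds the 1819-day cap, so +1819 days → 28 April 2039.
Administrative Delay Adjustment: +735 days → 2 May 2041.
Opposition Stay Credit: +433 days → 9 July 2042.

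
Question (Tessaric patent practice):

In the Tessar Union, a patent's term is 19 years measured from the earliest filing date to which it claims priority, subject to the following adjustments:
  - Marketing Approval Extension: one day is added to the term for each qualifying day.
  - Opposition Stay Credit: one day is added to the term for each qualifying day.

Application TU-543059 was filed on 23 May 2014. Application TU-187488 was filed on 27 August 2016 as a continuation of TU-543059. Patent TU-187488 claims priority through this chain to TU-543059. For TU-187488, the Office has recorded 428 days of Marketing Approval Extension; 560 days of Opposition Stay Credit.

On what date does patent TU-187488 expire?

February 5, 2036

Earliest priority filing: 23 May 2014.
Base term: 23 May 2014 + 19 years → 23 May 2033.
Marketing Approval Extension: +428 days → 25 July 2034.
Opposition Stay Credit: +560 days → 5 February 2036.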